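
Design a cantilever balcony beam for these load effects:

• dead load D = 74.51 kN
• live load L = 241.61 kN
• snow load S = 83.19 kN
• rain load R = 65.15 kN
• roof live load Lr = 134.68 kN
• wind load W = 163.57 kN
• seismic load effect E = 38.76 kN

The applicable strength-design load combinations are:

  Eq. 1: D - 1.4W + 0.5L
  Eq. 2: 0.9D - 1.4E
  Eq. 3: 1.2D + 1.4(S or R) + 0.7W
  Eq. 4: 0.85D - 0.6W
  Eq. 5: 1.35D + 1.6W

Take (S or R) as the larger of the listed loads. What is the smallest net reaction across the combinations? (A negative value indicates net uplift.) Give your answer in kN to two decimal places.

(S or R) → S = 83.19 kN.
Eq. 1: 1.0(74.51) - 1.4(163.57) + 0.5(241.61) = 74.51 - 229.00 + 120.81 = -33.68
Eq. 2: 0.9(74.51) - 1.4(38.76) = 67.06 - 54.26 = 12.80
Eq. 3: 1.2(74.51) + 1.4(83.19) + 0.7(163.57) = 89.41 + 116.47 + 114.50 = 320.38
Eq. 4: 0.85(74.51) - 0.6(163.57) = 63.33 - 98.14 = -34.81
Eq. 5: 1.35(74.51) + 1.6(163.57) = 100.59 + 261.71 = 362.30
Combination 4 gives the minimum: -34.81 kN.

-34.81 kN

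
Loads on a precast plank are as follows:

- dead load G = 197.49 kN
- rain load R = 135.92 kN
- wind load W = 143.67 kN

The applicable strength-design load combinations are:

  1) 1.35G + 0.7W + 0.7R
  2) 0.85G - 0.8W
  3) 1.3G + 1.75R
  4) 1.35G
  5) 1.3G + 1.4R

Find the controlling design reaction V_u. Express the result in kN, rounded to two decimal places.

1) 1.35(197.49) + 0.7(143.67) + 0.7(135.92) = 462.32
2) 0.85(197.49) - 0.8(143.67) = 52.93
3) 1.3(197.49) + 1.75(135.92) = 494.60
4) 1.35(197.49) = 266.61
5) 1.3(197.49) + 1.4(135.92) = 447.03
Combination 3 governs: V_u = 494.60 kN.

494.60 kN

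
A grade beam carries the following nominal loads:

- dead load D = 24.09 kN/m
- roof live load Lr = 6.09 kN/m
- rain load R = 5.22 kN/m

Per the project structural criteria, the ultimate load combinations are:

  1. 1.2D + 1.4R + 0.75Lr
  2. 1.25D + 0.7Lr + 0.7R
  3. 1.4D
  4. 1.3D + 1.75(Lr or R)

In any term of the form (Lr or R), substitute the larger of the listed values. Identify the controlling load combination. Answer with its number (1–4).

(Lr or R) → Lr = 6.09 kN/m.
1. 1.2(24.09) + 1.4(5.22) + 0.75(6.09) = 40.78
2. 1.25(24.09) + 0.7(6.09) + 0.7(5.22) = 38.03
3. 1.4(24.09) = 33.73
4. 1.3(24.09) + 1.75(6.09) = 41.97
The largest value is 41.97 kN/m from combination 4.

Combination 4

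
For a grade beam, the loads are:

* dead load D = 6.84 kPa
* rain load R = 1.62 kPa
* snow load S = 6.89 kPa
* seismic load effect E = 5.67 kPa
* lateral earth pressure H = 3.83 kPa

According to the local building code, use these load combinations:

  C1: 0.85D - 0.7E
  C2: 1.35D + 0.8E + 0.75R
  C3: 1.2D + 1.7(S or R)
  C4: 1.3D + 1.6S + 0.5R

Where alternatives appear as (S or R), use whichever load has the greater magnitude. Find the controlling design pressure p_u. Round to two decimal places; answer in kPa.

20.73 kPa

(S or R) → S = 6.89 kPa.
C1: 0.85(6.84) - 0.7(5.67) = 1.85
C2: 1.35(6.84) + 0.8(5.67) + 0.75(1.62) = 9.23 + 4.54 + 1.22 = 14.99
C3: 1.2(6.84) + 1.7(6.89) = 8.21 + 11.71 = 19.92
C4: 1.3(6.84) + 1.6(6.89) + 0.5(1.62) = 20.73
Maximum is from combination 4.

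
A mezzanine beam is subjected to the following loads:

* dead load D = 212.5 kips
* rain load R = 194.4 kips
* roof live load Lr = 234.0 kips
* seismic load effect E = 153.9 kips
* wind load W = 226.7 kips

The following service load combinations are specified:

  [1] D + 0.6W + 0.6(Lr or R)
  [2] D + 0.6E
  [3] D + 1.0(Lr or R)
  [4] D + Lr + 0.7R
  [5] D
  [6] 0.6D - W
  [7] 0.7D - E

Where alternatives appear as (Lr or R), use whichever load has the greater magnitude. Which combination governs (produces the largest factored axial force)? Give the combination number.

(Lr or R) → Lr = 234.0 kips.
[1] 1.0(212.5) + 0.6(226.7) + 0.6(234.0) = 212.50 + 136.02 + 140.40 = 488.92
[2] 1.0(212.5) + 0.6(153.9) = 212.50 + 92.34 = 304.84
[3] 1.0(212.5) + 1.0(234.0) = 212.50 + 234.00 = 446.50
[4] 1.0(212.5) + 1.0(234.0) + 0.7(194.4) = 212.50 + 234.00 + 136.08 = 582.58
[5] 1.0(212.5) = 212.50
[6] 0.6(212.5) - 1.0(226.7) = 127.50 - 226.70 = -99.20
[7] 0.7(212.5) - 1.0(153.9) = 148.75 - 153.90 = -5.15
The largest value is 582.58 kips from combination 4.

Combination 4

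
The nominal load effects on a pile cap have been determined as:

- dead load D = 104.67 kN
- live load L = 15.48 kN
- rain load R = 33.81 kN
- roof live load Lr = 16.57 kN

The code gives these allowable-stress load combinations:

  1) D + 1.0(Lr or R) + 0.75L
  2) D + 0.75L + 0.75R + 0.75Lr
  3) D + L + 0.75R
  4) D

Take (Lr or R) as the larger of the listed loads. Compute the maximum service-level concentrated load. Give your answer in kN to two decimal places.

(Lr or R) → R = 33.81 kN.
1) 1.0(104.67) + 1.0(33.81) + 0.75(15.48) = 150.09
2) 1.0(104.67) + 0.75(15.48) + 0.75(33.81) + 0.75(16.57) = 154.07
3) 1.0(104.67) + 1.0(15.48) + 0.75(33.81) = 145.51
4) 1.0(104.67) = 104.67
Combination 2 governs: P = 154.07 kN.

154.07 kN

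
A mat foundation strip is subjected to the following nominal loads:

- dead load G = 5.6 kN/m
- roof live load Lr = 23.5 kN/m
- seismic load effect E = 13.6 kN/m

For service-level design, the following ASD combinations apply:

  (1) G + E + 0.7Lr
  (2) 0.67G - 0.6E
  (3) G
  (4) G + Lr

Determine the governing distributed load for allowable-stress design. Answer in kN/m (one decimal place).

35.7 kN/m

(1) 1.0(5.6) + 1.0(13.6) + 0.7(23.5) = 5.6 + 13.6 + 16.5 = 35.7
(2) 0.67(5.6) - 0.6(13.6) = 3.8 - 8.2 = -4.4
(3) 1.0(5.6) = 5.6
(4) 1.0(5.6) + 1.0(23.5) = 5.6 + 23.5 = 29.1
Maximum is from combination 1.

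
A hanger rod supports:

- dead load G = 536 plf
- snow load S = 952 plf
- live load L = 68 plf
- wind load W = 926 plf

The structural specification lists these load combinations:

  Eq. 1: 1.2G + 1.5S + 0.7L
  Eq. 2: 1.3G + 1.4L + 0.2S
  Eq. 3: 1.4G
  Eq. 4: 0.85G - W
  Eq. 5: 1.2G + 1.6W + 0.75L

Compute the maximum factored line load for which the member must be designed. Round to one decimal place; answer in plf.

2175.8 plf

Eq. 1: 1.2(536) + 1.5(952) + 0.7(68) = 643.2 + 1428.0 + 47.6 = 2118.8
Eq. 2: 1.3(536) + 1.4(68) + 0.2(952) = 696.8 + 95.2 + 190.4 = 982.4
Eq. 3: 1.4(536) = 750.4
Eq. 4: 0.85(536) - 1.0(926) = 455.6 - 926.0 = -470.4
Eq. 5: 1.2(536) + 1.6(926) + 0.75(68) = 643.2 + 1481.6 + 51.0 = 2175.8
Combination 5 governs: w_u = 2175.8 plf.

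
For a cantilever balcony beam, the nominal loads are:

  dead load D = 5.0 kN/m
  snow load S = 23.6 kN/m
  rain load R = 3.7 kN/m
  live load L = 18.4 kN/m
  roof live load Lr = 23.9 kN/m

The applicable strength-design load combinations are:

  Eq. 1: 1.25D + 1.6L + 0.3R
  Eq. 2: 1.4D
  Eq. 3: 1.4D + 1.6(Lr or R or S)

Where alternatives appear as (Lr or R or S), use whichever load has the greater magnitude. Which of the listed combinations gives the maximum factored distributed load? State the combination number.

(Lr or R or S) → Lr = 23.9 kN/m.
Eq. 1: 1.25(5.0) + 1.6(18.4) + 0.3(3.7) = 6.25 + 29.44 + 1.11 = 36.80
Eq. 2: 1.4(5.0) = 7.00
Eq. 3: 1.4(5.0) + 1.6(23.9) = 7.00 + 38.24 = 45.24
The largest value is 45.24 kN/m from combination 3.

Combination 3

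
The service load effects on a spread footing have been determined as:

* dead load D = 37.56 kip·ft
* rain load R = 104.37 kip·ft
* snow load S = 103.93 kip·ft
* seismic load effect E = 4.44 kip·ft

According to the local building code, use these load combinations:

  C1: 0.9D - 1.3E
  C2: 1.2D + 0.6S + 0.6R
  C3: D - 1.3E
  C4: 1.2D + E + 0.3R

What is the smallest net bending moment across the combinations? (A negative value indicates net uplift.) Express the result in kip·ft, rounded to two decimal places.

C1: 0.9(37.56) - 1.3(4.44) = 33.80 - 5.77 = 28.03
C2: 1.2(37.56) + 0.6(103.93) + 0.6(104.37) = 45.07 + 62.36 + 62.62 = 170.05
C3: 1.0(37.56) - 1.3(4.44) = 37.56 - 5.77 = 31.79
C4: 1.2(37.56) + 1.0(4.44) + 0.3(104.37) = 45.07 + 4.44 + 31.31 = 80.82
Combination 1 gives the minimum: 28.03 kip·ft.

28.03 kip·ft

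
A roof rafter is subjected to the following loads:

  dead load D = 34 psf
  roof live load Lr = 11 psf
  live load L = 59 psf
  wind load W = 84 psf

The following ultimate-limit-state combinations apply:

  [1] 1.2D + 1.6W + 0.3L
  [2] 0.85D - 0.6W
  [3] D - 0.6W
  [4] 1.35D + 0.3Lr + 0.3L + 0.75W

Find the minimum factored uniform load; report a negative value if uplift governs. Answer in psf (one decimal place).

-21.5 psf

[1] 1.2(34) + 1.6(84) + 0.3(59) = 40.8 + 134.4 + 17.7 = 192.9
[2] 0.85(34) - 0.6(84) = 28.9 - 50.4 = -21.5
[3] 1.0(34) - 0.6(84) = 34.0 - 50.4 = -16.4
[4] 1.35(34) + 0.3(11) + 0.3(59) + 0.75(84) = 45.9 + 3.3 + 17.7 + 63.0 = 129.9
Combination 2 gives the minimum: -21.5 psf.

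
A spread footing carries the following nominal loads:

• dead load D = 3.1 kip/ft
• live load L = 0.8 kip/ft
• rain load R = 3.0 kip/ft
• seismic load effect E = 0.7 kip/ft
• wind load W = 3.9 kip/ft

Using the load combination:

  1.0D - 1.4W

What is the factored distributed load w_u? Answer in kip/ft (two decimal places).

-2.36 kip/ft

1.0(3.1) - 1.4(3.9) = 3.10 - 5.46 = -2.36
w_u = -2.36 kip/ft.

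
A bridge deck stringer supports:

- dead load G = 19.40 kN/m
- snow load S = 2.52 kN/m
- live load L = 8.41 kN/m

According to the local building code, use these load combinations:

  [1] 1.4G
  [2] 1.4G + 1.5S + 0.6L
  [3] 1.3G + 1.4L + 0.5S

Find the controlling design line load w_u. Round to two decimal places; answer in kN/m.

[1] 1.4(19.40) = 27.16
[2] 1.4(19.40) + 1.5(2.52) + 0.6(8.41) = 27.16 + 3.78 + 5.05 = 35.99
[3] 1.3(19.40) + 1.4(8.41) + 0.5(2.52) = 25.22 + 11.77 + 1.26 = 38.25
Combination 3 governs: w_u = 38.25 kN/m.

38.25 kN/m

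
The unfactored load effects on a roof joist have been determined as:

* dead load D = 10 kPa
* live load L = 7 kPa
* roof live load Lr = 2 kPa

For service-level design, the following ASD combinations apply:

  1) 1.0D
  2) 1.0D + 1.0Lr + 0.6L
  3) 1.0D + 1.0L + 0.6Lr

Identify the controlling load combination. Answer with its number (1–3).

Combination 3

1) 1.0(10) = 10.00
2) 1.0(10) + 1.0(2) + 0.6(7) = 10.00 + 2.00 + 4.20 = 16.20
3) 1.0(10) + 1.0(7) + 0.6(2) = 10.00 + 7.00 + 1.20 = 18.20
The largest value is 18.20 kPa from combination 3.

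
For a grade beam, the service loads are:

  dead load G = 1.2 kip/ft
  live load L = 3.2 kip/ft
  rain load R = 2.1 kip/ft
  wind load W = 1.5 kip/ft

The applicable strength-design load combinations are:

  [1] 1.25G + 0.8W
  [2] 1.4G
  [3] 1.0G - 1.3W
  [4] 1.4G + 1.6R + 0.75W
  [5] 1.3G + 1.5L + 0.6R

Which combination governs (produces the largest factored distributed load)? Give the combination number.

Combination 5

[1] 1.25(1.2) + 0.8(1.5) = 1.50 + 1.20 = 2.70
[2] 1.4(1.2) = 1.68
[3] 1.0(1.2) - 1.3(1.5) = 1.20 - 1.95 = -0.75
[4] 1.4(1.2) + 1.6(2.1) + 0.75(1.5) = 1.68 + 3.36 + 1.13 = 6.17
[5] 1.3(1.2) + 1.5(3.2) + 0.6(2.1) = 1.56 + 4.80 + 1.26 = 7.62
The largest value is 7.62 kip/ft from combination 5.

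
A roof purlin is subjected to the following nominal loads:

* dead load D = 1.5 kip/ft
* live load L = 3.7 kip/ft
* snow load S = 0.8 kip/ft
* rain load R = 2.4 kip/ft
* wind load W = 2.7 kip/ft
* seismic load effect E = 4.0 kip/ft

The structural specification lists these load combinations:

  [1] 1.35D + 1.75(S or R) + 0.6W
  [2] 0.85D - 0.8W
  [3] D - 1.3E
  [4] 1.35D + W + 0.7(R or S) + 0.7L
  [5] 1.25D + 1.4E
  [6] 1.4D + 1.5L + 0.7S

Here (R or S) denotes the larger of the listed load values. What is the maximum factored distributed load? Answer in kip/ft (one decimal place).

(S or R) → R = 2.4 kip/ft; (R or S) → R = 2.4 kip/ft.
[1] 1.35(1.5) + 1.75(2.4) + 0.6(2.7) = 2.0 + 4.2 + 1.6 = 7.8
[2] 0.85(1.5) - 0.8(2.7) = 1.3 - 2.2 = -0.9
[3] 1.0(1.5) - 1.3(4.0) = 1.5 - 5.2 = -3.7
[4] 1.35(1.5) + 1.0(2.7) + 0.7(2.4) + 0.7(3.7) = 2.0 + 2.7 + 1.7 + 2.6 = 9.0
[5] 1.25(1.5) + 1.4(4.0) = 1.9 + 5.6 = 7.5
[6] 1.4(1.5) + 1.5(3.7) + 0.7(0.8) = 8.2
Maximum is from combination 4.

9.0 kip/ft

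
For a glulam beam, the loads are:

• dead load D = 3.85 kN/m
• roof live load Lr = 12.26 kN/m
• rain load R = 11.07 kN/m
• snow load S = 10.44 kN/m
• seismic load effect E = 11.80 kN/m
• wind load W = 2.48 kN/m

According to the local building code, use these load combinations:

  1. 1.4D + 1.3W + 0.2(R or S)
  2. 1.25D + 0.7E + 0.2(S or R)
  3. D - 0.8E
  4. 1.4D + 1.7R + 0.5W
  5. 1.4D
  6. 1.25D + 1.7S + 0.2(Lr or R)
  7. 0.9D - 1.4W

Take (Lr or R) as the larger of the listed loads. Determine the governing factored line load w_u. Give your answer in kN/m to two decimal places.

25.45 kN/m

(R or S) → R = 11.07 kN/m; (S or R) → R = 11.07 kN/m; (Lr or R) → Lr = 12.26 kN/m.
1. 1.4(3.85) + 1.3(2.48) + 0.2(11.07) = 10.83
2. 1.25(3.85) + 0.7(11.80) + 0.2(11.07) = 15.29
3. 1.0(3.85) - 0.8(11.80) = 3.85 - 9.44 = -5.59
4. 1.4(3.85) + 1.7(11.07) + 0.5(2.48) = 5.39 + 18.82 + 1.24 = 25.45
5. 1.4(3.85) = 5.39
6. 1.25(3.85) + 1.7(10.44) + 0.2(12.26) = 4.81 + 17.75 + 2.45 = 25.01
7. 0.9(3.85) - 1.4(2.48) = -0.01
Maximum is from combination 4.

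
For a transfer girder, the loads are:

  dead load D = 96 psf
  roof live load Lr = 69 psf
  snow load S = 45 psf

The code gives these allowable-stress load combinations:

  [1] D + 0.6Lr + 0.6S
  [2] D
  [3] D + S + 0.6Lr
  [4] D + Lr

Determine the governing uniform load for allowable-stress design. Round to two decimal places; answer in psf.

182.40 psf

[1] 1.0(96) + 0.6(69) + 0.6(45) = 96.00 + 41.40 + 27.00 = 164.40
[2] 1.0(96) = 96.00
[3] 1.0(96) + 1.0(45) + 0.6(69) = 96.00 + 45.00 + 41.40 = 182.40
[4] 1.0(96) + 1.0(69) = 96.00 + 69.00 = 165.00
The controlling combination is 3, giving 182.40 psf.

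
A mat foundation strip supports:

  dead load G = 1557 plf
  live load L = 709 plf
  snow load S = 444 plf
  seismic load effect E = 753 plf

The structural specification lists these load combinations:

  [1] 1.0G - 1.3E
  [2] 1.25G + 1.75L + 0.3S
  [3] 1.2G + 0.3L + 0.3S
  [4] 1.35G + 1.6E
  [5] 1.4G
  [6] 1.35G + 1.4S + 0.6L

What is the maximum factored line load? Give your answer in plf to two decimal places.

[1] 1.0(1557) - 1.3(753) = 1557.00 - 978.90 = 578.10
[2] 1.25(1557) + 1.75(709) + 0.3(444) = 1946.25 + 1240.75 + 133.20 = 3320.20
[3] 1.2(1557) + 0.3(709) + 0.3(444) = 1868.40 + 212.70 + 133.20 = 2214.30
[4] 1.35(1557) + 1.6(753) = 2101.95 + 1204.80 = 3306.75
[5] 1.4(1557) = 2179.80
[6] 1.35(1557) + 1.4(444) + 0.6(709) = 2101.95 + 621.60 + 425.40 = 3148.95
Maximum is from combination 2.

3320.20 plf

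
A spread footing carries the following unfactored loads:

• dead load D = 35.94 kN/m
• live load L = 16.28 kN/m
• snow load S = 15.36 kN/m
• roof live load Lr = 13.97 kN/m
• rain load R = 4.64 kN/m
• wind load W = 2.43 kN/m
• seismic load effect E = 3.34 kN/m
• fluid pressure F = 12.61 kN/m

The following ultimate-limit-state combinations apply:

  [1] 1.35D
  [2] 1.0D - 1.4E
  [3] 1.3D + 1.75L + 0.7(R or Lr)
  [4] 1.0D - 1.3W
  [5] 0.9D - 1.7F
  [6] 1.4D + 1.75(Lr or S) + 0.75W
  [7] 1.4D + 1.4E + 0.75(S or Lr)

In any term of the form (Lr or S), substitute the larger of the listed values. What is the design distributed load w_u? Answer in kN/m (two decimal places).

(R or Lr) → Lr = 13.97 kN/m; (Lr or S) → S = 15.36 kN/m; (S or Lr) → S = 15.36 kN/m.
[1] 1.35(35.94) = 48.52
[2] 1.0(35.94) - 1.4(3.34) = 35.94 - 4.68 = 31.26
[3] 1.3(35.94) + 1.75(16.28) + 0.7(13.97) = 46.72 + 28.49 + 9.78 = 84.99
[4] 1.0(35.94) - 1.3(2.43) = 35.94 - 3.16 = 32.78
[5] 0.9(35.94) - 1.7(12.61) = 32.35 - 21.44 = 10.91
[6] 1.4(35.94) + 1.75(15.36) + 0.75(2.43) = 50.32 + 26.88 + 1.82 = 79.02
[7] 1.4(35.94) + 1.4(3.34) + 0.75(15.36) = 66.51
Maximum is from combination 3.

84.99 kN/m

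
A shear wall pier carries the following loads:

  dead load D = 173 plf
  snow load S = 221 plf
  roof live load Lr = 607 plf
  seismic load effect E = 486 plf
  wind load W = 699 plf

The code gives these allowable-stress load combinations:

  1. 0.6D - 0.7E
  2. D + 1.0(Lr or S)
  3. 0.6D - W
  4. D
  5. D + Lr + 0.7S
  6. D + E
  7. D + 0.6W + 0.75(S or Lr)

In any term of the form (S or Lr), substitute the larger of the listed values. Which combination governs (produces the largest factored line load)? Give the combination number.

Combination 7

(Lr or S) → Lr = 607 plf; (S or Lr) → Lr = 607 plf.
1. 0.6(173) - 0.7(486) = 103.8 - 340.2 = -236.4
2. 1.0(173) + 1.0(607) = 173.0 + 607.0 = 780.0
3. 0.6(173) - 1.0(699) = 103.8 - 699.0 = -595.2
4. 1.0(173) = 173.0
5. 1.0(173) + 1.0(607) + 0.7(221) = 173.0 + 607.0 + 154.7 = 934.7
6. 1.0(173) + 1.0(486) = 173.0 + 486.0 = 659.0
7. 1.0(173) + 0.6(699) + 0.75(607) = 173.0 + 419.4 + 455.3 = 1047.7
The largest value is 1047.7 plf from combination 7.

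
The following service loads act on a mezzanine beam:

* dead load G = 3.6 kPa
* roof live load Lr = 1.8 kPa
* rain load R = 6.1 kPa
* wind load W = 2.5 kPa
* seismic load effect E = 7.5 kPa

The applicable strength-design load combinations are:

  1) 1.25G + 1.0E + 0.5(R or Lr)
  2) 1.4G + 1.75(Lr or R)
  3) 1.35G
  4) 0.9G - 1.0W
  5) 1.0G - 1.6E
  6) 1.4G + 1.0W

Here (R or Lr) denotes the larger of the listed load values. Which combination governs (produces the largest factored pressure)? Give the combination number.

(R or Lr) → R = 6.1 kPa; (Lr or R) → R = 6.1 kPa.
1) 1.25(3.6) + 1.0(7.5) + 0.5(6.1) = 15.05
2) 1.4(3.6) + 1.75(6.1) = 15.72
3) 1.35(3.6) = 4.86
4) 0.9(3.6) - 1.0(2.5) = 0.74
5) 1.0(3.6) - 1.6(7.5) = -8.40
6) 1.4(3.6) + 1.0(2.5) = 7.54
The largest value is 15.72 kPa from combination 2.

Combination 2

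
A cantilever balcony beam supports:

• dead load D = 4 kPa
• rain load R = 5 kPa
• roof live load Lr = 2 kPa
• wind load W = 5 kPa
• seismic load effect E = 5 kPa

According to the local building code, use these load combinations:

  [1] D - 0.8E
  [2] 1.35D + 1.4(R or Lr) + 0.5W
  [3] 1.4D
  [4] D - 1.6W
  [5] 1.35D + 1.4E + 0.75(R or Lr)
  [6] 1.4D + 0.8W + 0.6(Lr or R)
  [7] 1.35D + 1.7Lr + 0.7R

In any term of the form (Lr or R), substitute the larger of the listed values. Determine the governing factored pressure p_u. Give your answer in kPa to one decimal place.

16.2 kPa

(R or Lr) → R = 5 kPa; (Lr or R) → R = 5 kPa.
[1] 1.0(4) - 0.8(5) = 0.0
[2] 1.35(4) + 1.4(5) + 0.5(5) = 14.9
[3] 1.4(4) = 5.6
[4] 1.0(4) - 1.6(5) = -4.0
[5] 1.35(4) + 1.4(5) + 0.75(5) = 16.2
[6] 1.4(4) + 0.8(5) + 0.6(5) = 12.6
[7] 1.35(4) + 1.7(2) + 0.7(5) = 12.3
Maximum is from combination 5.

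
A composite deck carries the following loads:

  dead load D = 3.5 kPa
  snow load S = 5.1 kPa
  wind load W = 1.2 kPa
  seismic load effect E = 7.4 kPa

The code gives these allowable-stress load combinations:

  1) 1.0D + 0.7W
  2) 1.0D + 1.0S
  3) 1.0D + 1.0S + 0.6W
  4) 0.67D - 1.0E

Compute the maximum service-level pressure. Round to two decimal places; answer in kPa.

1) 1.0(3.5) + 0.7(1.2) = 4.34
2) 1.0(3.5) + 1.0(5.1) = 8.60
3) 1.0(3.5) + 1.0(5.1) + 0.6(1.2) = 9.32
4) 0.67(3.5) - 1.0(7.4) = -5.06
Maximum is from combination 3.

9.32 kPa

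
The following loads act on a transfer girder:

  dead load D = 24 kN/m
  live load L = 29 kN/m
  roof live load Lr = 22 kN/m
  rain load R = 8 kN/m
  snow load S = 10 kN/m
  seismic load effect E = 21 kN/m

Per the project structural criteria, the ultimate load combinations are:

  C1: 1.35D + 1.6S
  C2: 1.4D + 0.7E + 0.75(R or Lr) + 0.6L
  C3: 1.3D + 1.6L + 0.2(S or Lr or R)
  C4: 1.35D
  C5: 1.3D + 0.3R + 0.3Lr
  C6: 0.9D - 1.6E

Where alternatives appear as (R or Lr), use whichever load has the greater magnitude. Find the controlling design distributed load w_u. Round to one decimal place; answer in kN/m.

(R or Lr) → Lr = 22 kN/m; (S or Lr or R) → Lr = 22 kN/m.
C1: 1.35(24) + 1.6(10) = 32.4 + 16.0 = 48.4
C2: 1.4(24) + 0.7(21) + 0.75(22) + 0.6(29) = 33.6 + 14.7 + 16.5 + 17.4 = 82.2
C3: 1.3(24) + 1.6(29) + 0.2(22) = 31.2 + 46.4 + 4.4 = 82.0
C4: 1.35(24) = 32.4
C5: 1.3(24) + 0.3(8) + 0.3(22) = 31.2 + 2.4 + 6.6 = 40.2
C6: 0.9(24) - 1.6(21) = 21.6 - 33.6 = -12.0
Combination 2 governs: w_u = 82.2 kN/m.

82.2 kN/m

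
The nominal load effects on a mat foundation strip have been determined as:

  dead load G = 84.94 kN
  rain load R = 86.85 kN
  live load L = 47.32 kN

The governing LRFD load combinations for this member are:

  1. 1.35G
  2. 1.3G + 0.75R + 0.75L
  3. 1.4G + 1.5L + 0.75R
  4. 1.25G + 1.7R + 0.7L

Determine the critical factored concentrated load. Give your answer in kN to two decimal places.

1. 1.35(84.94) = 114.67
2. 1.3(84.94) + 0.75(86.85) + 0.75(47.32) = 110.42 + 65.14 + 35.49 = 211.05
3. 1.4(84.94) + 1.5(47.32) + 0.75(86.85) = 255.03
4. 1.25(84.94) + 1.7(86.85) + 0.7(47.32) = 286.94
The controlling combination is 4, giving 286.94 kN.

286.94 kN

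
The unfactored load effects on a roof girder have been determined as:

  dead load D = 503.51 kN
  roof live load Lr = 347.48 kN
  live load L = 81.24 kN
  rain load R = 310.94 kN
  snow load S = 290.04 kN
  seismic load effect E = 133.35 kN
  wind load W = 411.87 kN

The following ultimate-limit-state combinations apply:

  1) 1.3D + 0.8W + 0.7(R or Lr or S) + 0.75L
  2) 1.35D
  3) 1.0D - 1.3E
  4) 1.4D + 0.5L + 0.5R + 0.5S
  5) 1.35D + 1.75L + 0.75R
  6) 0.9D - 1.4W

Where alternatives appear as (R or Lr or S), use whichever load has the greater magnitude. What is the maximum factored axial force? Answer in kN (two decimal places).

(R or Lr or S) → Lr = 347.48 kN.
1) 1.3(503.51) + 0.8(411.87) + 0.7(347.48) + 0.75(81.24) = 654.56 + 329.50 + 243.24 + 60.93 = 1288.23
2) 1.35(503.51) = 679.74
3) 1.0(503.51) - 1.3(133.35) = 330.16
4) 1.4(503.51) + 0.5(81.24) + 0.5(310.94) + 0.5(290.04) = 704.91 + 40.62 + 155.47 + 145.02 = 1046.02
5) 1.35(503.51) + 1.75(81.24) + 0.75(310.94) = 1055.11
6) 0.9(503.51) - 1.4(411.87) = 453.16 - 576.62 = -123.46
Maximum is from combination 1.

1288.23 kN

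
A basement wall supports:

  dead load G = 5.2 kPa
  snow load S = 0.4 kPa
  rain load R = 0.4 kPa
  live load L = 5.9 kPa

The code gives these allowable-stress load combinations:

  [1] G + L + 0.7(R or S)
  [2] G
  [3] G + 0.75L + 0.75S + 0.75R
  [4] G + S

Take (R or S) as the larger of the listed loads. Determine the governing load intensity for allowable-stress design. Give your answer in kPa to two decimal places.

11.38 kPa

(R or S) → R = 0.4 kPa.
[1] 1.0(5.2) + 1.0(5.9) + 0.7(0.4) = 5.20 + 5.90 + 0.28 = 11.38
[2] 1.0(5.2) = 5.20
[3] 1.0(5.2) + 0.75(5.9) + 0.75(0.4) + 0.75(0.4) = 5.20 + 4.43 + 0.30 + 0.30 = 10.23
[4] 1.0(5.2) + 1.0(0.4) = 5.20 + 0.40 = 5.60
Maximum is from combination 1.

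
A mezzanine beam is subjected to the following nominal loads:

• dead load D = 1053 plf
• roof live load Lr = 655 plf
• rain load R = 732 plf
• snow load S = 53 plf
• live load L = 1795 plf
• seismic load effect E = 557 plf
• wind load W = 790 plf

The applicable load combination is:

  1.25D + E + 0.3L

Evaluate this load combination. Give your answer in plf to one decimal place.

2411.8 plf

1.25(1053) + 1.0(557) + 0.3(1795) = 1316.3 + 557.0 + 538.5 = 2411.8
w_u = 2411.8 plf.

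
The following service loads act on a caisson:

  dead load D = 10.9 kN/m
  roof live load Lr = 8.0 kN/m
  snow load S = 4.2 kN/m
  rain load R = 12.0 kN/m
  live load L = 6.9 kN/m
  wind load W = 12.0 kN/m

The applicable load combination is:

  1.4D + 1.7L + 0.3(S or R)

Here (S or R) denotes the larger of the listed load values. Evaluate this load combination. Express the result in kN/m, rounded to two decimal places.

(S or R) → R = 12.0 kN/m.
1.4(10.9) + 1.7(6.9) + 0.3(12.0) = 15.26 + 11.73 + 3.60 = 30.59
w_u = 30.59 kN/m.

30.59 kN/m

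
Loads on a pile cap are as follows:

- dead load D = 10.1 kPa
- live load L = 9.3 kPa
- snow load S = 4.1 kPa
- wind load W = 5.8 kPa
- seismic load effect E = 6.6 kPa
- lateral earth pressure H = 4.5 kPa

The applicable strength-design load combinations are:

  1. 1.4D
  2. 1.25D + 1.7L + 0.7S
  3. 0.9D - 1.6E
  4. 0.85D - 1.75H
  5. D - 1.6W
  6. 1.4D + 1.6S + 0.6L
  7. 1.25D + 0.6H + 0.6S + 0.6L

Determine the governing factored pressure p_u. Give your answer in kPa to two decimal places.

31.31 kPa

1. 1.4(10.1) = 14.14
2. 1.25(10.1) + 1.7(9.3) + 0.7(4.1) = 12.63 + 15.81 + 2.87 = 31.31
3. 0.9(10.1) - 1.6(6.6) = 9.09 - 10.56 = -1.47
4. 0.85(10.1) - 1.75(4.5) = 8.59 - 7.88 = 0.71
5. 1.0(10.1) - 1.6(5.8) = 10.10 - 9.28 = 0.82
6. 1.4(10.1) + 1.6(4.1) + 0.6(9.3) = 14.14 + 6.56 + 5.58 = 26.28
7. 1.25(10.1) + 0.6(4.5) + 0.6(4.1) + 0.6(9.3) = 12.63 + 2.70 + 2.46 + 5.58 = 23.37
The controlling combination is 2, giving 31.31 kPa.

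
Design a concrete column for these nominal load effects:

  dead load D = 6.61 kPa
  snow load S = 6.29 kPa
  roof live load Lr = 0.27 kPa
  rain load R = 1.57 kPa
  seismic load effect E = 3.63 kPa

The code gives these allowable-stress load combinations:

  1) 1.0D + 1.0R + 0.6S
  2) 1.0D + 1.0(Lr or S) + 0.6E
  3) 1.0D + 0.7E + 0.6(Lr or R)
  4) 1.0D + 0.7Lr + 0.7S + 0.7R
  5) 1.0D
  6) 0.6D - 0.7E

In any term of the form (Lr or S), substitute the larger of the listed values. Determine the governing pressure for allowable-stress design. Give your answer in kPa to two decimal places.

(Lr or S) → S = 6.29 kPa; (Lr or R) → R = 1.57 kPa.
1) 1.0(6.61) + 1.0(1.57) + 0.6(6.29) = 6.61 + 1.57 + 3.77 = 11.95
2) 1.0(6.61) + 1.0(6.29) + 0.6(3.63) = 6.61 + 6.29 + 2.18 = 15.08
3) 1.0(6.61) + 0.7(3.63) + 0.6(1.57) = 6.61 + 2.54 + 0.94 = 10.09
4) 1.0(6.61) + 0.7(0.27) + 0.7(6.29) + 0.7(1.57) = 6.61 + 0.19 + 4.40 + 1.10 = 12.30
5) 1.0(6.61) = 6.61
6) 0.6(6.61) - 0.7(3.63) = 3.97 - 2.54 = 1.43
Maximum is from combination 2.

15.08 kPa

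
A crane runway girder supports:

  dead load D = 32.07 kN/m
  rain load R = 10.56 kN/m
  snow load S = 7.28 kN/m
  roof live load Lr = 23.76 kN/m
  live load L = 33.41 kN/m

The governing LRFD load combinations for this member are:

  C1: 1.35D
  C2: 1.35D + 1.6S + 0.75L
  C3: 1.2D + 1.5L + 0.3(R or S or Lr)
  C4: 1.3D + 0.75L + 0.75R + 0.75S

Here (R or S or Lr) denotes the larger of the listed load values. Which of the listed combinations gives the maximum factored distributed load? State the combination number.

Combination 3

(R or S or Lr) → Lr = 23.76 kN/m.
C1: 1.35(32.07) = 43.29
C2: 1.35(32.07) + 1.6(7.28) + 0.75(33.41) = 43.29 + 11.65 + 25.06 = 80.00
C3: 1.2(32.07) + 1.5(33.41) + 0.3(23.76) = 38.48 + 50.12 + 7.13 = 95.73
C4: 1.3(32.07) + 0.75(33.41) + 0.75(10.56) + 0.75(7.28) = 41.69 + 25.06 + 7.92 + 5.46 = 80.13
The largest value is 95.73 kN/m from combination 3.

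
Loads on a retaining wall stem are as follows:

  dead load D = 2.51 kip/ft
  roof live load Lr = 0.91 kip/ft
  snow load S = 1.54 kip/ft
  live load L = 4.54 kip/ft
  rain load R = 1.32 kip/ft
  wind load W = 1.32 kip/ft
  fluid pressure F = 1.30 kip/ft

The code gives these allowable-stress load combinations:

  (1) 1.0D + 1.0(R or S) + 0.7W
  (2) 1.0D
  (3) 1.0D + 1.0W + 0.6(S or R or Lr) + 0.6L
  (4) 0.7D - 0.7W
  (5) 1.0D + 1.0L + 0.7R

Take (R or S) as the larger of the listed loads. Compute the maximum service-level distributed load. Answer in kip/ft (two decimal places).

(R or S) → S = 1.54 kip/ft; (S or R or Lr) → S = 1.54 kip/ft.
(1) 1.0(2.51) + 1.0(1.54) + 0.7(1.32) = 2.51 + 1.54 + 0.92 = 4.97
(2) 1.0(2.51) = 2.51
(3) 1.0(2.51) + 1.0(1.32) + 0.6(1.54) + 0.6(4.54) = 7.48
(4) 0.7(2.51) - 0.7(1.32) = 0.83
(5) 1.0(2.51) + 1.0(4.54) + 0.7(1.32) = 2.51 + 4.54 + 0.92 = 7.97
Combination 5 governs: w = 7.97 kip/ft.

7.97 kip/ft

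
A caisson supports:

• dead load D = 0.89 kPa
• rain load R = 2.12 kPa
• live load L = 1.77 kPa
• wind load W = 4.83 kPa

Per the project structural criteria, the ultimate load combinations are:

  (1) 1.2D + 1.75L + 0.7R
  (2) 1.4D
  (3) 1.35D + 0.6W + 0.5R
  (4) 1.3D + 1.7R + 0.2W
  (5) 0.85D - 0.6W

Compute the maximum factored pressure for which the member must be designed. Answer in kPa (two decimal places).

5.73 kPa

(1) 1.2(0.89) + 1.75(1.77) + 0.7(2.12) = 1.07 + 3.10 + 1.48 = 5.65
(2) 1.4(0.89) = 1.25
(3) 1.35(0.89) + 0.6(4.83) + 0.5(2.12) = 1.20 + 2.90 + 1.06 = 5.16
(4) 1.3(0.89) + 1.7(2.12) + 0.2(4.83) = 1.16 + 3.60 + 0.97 = 5.73
(5) 0.85(0.89) - 0.6(4.83) = 0.76 - 2.90 = -2.14
Maximum is from combination 4.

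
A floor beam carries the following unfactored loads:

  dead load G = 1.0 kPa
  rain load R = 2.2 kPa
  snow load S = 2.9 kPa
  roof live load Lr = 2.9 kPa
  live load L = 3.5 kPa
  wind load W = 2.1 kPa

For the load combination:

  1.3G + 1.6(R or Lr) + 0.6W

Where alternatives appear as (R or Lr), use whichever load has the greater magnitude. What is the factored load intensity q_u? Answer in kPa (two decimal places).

(R or Lr) → Lr = 2.9 kPa.
1.3(1.0) + 1.6(2.9) + 0.6(2.1) = 1.30 + 4.64 + 1.26 = 7.20
q_u = 7.20 kPa.

7.20 kPa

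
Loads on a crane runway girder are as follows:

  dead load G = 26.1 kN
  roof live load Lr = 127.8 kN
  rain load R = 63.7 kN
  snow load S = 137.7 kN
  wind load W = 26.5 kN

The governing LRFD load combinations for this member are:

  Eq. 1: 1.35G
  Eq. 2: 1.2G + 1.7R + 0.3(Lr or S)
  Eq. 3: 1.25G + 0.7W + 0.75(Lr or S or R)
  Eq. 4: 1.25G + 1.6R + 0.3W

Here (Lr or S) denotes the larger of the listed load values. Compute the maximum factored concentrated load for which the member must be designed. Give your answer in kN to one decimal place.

(Lr or S) → S = 137.7 kN; (Lr or S or R) → S = 137.7 kN.
Eq. 1: 1.35(26.1) = 35.2
Eq. 2: 1.2(26.1) + 1.7(63.7) + 0.3(137.7) = 180.9
Eq. 3: 1.25(26.1) + 0.7(26.5) + 0.75(137.7) = 154.5
Eq. 4: 1.25(26.1) + 1.6(63.7) + 0.3(26.5) = 142.5
The controlling combination is 2, giving 180.9 kN.

180.9 kN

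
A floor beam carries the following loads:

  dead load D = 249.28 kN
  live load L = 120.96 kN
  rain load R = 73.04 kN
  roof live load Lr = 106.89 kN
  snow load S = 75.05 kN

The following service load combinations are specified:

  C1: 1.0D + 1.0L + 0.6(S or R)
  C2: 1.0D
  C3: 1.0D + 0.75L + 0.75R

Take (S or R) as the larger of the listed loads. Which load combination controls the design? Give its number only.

Combination 1

(S or R) → S = 75.05 kN.
C1: 1.0(249.28) + 1.0(120.96) + 0.6(75.05) = 415.27
C2: 1.0(249.28) = 249.28
C3: 1.0(249.28) + 0.75(120.96) + 0.75(73.04) = 394.78
The largest value is 415.27 kN from combination 1.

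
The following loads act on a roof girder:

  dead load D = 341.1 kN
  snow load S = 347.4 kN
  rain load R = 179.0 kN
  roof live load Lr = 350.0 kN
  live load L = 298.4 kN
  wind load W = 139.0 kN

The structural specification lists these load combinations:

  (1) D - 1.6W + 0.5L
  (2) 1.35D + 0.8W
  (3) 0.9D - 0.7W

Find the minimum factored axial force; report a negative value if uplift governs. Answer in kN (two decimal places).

(1) 1.0(341.1) - 1.6(139.0) + 0.5(298.4) = 341.10 - 222.40 + 149.20 = 267.90
(2) 1.35(341.1) + 0.8(139.0) = 460.49 + 111.20 = 571.69
(3) 0.9(341.1) - 0.7(139.0) = 306.99 - 97.30 = 209.69
Combination 3 gives the minimum: 209.69 kN.

209.69 kN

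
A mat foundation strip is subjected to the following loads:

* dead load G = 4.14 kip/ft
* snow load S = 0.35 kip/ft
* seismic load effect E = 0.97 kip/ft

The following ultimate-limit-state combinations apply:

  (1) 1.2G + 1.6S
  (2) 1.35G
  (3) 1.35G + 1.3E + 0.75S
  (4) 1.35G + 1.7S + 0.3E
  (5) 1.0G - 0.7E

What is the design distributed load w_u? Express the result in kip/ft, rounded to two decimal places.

7.11 kip/ft

(1) 1.2(4.14) + 1.6(0.35) = 5.53
(2) 1.35(4.14) = 5.59
(3) 1.35(4.14) + 1.3(0.97) + 0.75(0.35) = 7.11
(4) 1.35(4.14) + 1.7(0.35) + 0.3(0.97) = 6.48
(5) 1.0(4.14) - 0.7(0.97) = 3.46
Combination 3 governs: w_u = 7.11 kip/ft.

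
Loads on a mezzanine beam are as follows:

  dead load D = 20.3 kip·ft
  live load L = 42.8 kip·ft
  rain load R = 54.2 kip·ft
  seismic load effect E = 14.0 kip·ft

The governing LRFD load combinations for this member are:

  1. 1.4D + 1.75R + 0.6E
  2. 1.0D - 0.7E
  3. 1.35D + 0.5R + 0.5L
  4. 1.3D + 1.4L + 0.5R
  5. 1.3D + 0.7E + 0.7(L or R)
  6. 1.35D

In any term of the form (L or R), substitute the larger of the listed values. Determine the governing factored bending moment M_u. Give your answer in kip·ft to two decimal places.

(L or R) → R = 54.2 kip·ft.
1. 1.4(20.3) + 1.75(54.2) + 0.6(14.0) = 131.67
2. 1.0(20.3) - 0.7(14.0) = 10.50
3. 1.35(20.3) + 0.5(54.2) + 0.5(42.8) = 75.91
4. 1.3(20.3) + 1.4(42.8) + 0.5(54.2) = 113.41
5. 1.3(20.3) + 0.7(14.0) + 0.7(54.2) = 74.13
6. 1.35(20.3) = 27.41
Combination 1 governs: M_u = 131.67 kip·ft.

131.67 kip·ft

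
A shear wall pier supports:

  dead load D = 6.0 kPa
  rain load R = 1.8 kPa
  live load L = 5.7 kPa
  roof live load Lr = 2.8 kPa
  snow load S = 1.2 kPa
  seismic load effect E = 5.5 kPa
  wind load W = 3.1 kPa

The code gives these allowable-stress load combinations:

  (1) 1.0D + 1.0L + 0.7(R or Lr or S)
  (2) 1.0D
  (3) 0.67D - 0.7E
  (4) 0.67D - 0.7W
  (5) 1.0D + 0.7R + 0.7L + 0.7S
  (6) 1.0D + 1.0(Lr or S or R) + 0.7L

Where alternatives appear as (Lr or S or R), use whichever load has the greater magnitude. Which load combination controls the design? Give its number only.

Combination 1

(R or Lr or S) → Lr = 2.8 kPa; (Lr or S or R) → Lr = 2.8 kPa.
(1) 1.0(6.0) + 1.0(5.7) + 0.7(2.8) = 6.00 + 5.70 + 1.96 = 13.66
(2) 1.0(6.0) = 6.00
(3) 0.67(6.0) - 0.7(5.5) = 4.02 - 3.85 = 0.17
(4) 0.67(6.0) - 0.7(3.1) = 4.02 - 2.17 = 1.85
(5) 1.0(6.0) + 0.7(1.8) + 0.7(5.7) + 0.7(1.2) = 6.00 + 1.26 + 3.99 + 0.84 = 12.09
(6) 1.0(6.0) + 1.0(2.8) + 0.7(5.7) = 6.00 + 2.80 + 3.99 = 12.79
The largest value is 13.66 kPa from combination 1.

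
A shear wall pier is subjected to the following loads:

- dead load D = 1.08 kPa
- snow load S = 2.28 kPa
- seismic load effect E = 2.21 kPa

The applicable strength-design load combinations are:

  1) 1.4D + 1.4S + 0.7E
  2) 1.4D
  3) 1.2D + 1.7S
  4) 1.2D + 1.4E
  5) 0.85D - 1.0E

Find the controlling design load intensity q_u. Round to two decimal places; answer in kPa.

1) 1.4(1.08) + 1.4(2.28) + 0.7(2.21) = 1.51 + 3.19 + 1.55 = 6.25
2) 1.4(1.08) = 1.51
3) 1.2(1.08) + 1.7(2.28) = 5.17
4) 1.2(1.08) + 1.4(2.21) = 1.30 + 3.09 = 4.39
5) 0.85(1.08) - 1.0(2.21) = 0.92 - 2.21 = -1.29
Combination 1 governs: q_u = 6.25 kPa.

6.25 kPa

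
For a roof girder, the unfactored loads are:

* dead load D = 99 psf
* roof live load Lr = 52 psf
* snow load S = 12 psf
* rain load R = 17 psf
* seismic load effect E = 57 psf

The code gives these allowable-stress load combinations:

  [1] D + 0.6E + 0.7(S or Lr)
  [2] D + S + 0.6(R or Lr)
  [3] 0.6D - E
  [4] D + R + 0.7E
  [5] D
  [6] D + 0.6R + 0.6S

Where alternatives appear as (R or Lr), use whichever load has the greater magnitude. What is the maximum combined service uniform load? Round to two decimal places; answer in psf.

(S or Lr) → Lr = 52 psf; (R or Lr) → Lr = 52 psf.
[1] 1.0(99) + 0.6(57) + 0.7(52) = 99.00 + 34.20 + 36.40 = 169.60
[2] 1.0(99) + 1.0(12) + 0.6(52) = 99.00 + 12.00 + 31.20 = 142.20
[3] 0.6(99) - 1.0(57) = 59.40 - 57.00 = 2.40
[4] 1.0(99) + 1.0(17) + 0.7(57) = 99.00 + 17.00 + 39.90 = 155.90
[5] 1.0(99) = 99.00
[6] 1.0(99) + 0.6(17) + 0.6(12) = 99.00 + 10.20 + 7.20 = 116.40
Combination 1 governs: q = 169.60 psf.

169.60 psf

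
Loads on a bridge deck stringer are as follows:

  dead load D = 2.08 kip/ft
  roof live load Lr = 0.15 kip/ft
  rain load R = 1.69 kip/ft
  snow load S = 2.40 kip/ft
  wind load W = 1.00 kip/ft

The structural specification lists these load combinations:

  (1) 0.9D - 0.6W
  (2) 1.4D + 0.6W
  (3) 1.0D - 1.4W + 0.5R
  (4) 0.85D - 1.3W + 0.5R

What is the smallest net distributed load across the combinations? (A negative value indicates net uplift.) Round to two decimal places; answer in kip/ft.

(1) 0.9(2.08) - 0.6(1.00) = 1.87 - 0.60 = 1.27
(2) 1.4(2.08) + 0.6(1.00) = 2.91 + 0.60 = 3.51
(3) 1.0(2.08) - 1.4(1.00) + 0.5(1.69) = 2.08 - 1.40 + 0.85 = 1.53
(4) 0.85(2.08) - 1.3(1.00) + 0.5(1.69) = 1.31
Combination 1 gives the minimum: 1.27 kip/ft.

1.27 kip/ft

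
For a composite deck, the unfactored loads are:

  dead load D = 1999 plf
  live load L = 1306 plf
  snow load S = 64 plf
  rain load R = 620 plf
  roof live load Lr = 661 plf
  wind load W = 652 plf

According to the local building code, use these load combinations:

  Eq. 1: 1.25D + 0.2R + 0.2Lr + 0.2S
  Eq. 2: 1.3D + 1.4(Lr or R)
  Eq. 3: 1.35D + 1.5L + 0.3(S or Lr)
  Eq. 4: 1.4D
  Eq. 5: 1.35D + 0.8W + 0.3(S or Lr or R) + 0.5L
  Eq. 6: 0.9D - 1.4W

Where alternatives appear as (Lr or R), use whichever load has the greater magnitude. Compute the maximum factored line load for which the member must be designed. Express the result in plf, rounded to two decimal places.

4855.95 plf

(Lr or R) → Lr = 661 plf; (S or Lr) → Lr = 661 plf; (S or Lr or R) → Lr = 661 plf.
Eq. 1: 1.25(1999) + 0.2(620) + 0.2(661) + 0.2(64) = 2767.75
Eq. 2: 1.3(1999) + 1.4(661) = 3524.10
Eq. 3: 1.35(1999) + 1.5(1306) + 0.3(661) = 4855.95
Eq. 4: 1.4(1999) = 2798.60
Eq. 5: 1.35(1999) + 0.8(652) + 0.3(661) + 0.5(1306) = 4071.55
Eq. 6: 0.9(1999) - 1.4(652) = 886.30
The controlling combination is 3, giving 4855.95 plf.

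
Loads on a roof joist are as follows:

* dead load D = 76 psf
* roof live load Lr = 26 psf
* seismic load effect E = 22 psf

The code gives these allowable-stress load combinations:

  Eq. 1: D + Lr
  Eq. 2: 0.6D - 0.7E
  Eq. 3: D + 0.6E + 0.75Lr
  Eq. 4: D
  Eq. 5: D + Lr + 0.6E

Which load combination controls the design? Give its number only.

Combination 5

Eq. 1: 1.0(76) + 1.0(26) = 102.00
Eq. 2: 0.6(76) - 0.7(22) = 30.20
Eq. 3: 1.0(76) + 0.6(22) + 0.75(26) = 108.70
Eq. 4: 1.0(76) = 76.00
Eq. 5: 1.0(76) + 1.0(26) + 0.6(22) = 115.20
The largest value is 115.20 psf from combination 5.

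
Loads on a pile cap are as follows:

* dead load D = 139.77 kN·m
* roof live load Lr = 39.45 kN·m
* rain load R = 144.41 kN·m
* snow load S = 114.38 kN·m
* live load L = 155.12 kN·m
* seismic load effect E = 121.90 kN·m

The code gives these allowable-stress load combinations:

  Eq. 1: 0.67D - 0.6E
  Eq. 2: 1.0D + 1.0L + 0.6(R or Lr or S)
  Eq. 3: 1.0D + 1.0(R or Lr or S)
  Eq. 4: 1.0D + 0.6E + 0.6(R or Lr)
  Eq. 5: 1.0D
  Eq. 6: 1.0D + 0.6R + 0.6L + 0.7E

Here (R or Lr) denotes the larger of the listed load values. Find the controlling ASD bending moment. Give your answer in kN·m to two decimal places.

404.82 kN·m

(R or Lr or S) → R = 144.41 kN·m; (R or Lr) → R = 144.41 kN·m.
Eq. 1: 0.67(139.77) - 0.6(121.90) = 93.65 - 73.14 = 20.51
Eq. 2: 1.0(139.77) + 1.0(155.12) + 0.6(144.41) = 139.77 + 155.12 + 86.65 = 381.54
Eq. 3: 1.0(139.77) + 1.0(144.41) = 139.77 + 144.41 = 284.18
Eq. 4: 1.0(139.77) + 0.6(121.90) + 0.6(144.41) = 139.77 + 73.14 + 86.65 = 299.56
Eq. 5: 1.0(139.77) = 139.77
Eq. 6: 1.0(139.77) + 0.6(144.41) + 0.6(155.12) + 0.7(121.90) = 139.77 + 86.65 + 93.07 + 85.33 = 404.82
The controlling combination is 6, giving 404.82 kN·m.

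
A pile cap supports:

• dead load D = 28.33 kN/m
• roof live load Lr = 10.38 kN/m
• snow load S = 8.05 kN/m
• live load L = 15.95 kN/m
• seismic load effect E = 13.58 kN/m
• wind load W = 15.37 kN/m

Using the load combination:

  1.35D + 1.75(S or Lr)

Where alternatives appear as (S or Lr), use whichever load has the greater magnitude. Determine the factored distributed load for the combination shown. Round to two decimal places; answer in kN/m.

(S or Lr) → Lr = 10.38 kN/m.
1.35(28.33) + 1.75(10.38) = 56.41
w_u = 56.41 kN/m.

56.41 kN/m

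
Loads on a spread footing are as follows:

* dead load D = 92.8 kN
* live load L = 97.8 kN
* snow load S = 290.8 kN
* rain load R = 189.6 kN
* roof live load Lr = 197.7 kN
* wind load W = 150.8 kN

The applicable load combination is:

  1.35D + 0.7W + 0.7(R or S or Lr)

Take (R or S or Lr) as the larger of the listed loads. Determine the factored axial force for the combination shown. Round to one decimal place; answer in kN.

434.4 kN

(R or S or Lr) → S = 290.8 kN.
1.35(92.8) + 0.7(150.8) + 0.7(290.8) = 434.4
N_u = 434.4 kN.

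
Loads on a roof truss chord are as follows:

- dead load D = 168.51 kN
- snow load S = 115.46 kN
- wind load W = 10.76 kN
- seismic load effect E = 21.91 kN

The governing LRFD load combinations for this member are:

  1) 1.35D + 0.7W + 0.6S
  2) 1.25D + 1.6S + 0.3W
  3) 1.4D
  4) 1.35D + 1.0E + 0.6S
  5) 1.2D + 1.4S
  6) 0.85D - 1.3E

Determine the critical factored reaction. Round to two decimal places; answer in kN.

398.60 kN

1) 1.35(168.51) + 0.7(10.76) + 0.6(115.46) = 227.49 + 7.53 + 69.28 = 304.30
2) 1.25(168.51) + 1.6(115.46) + 0.3(10.76) = 398.60
3) 1.4(168.51) = 235.91
4) 1.35(168.51) + 1.0(21.91) + 0.6(115.46) = 318.67
5) 1.2(168.51) + 1.4(115.46) = 363.86
6) 0.85(168.51) - 1.3(21.91) = 143.23 - 28.48 = 114.75
The controlling combination is 2, giving 398.60 kN.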